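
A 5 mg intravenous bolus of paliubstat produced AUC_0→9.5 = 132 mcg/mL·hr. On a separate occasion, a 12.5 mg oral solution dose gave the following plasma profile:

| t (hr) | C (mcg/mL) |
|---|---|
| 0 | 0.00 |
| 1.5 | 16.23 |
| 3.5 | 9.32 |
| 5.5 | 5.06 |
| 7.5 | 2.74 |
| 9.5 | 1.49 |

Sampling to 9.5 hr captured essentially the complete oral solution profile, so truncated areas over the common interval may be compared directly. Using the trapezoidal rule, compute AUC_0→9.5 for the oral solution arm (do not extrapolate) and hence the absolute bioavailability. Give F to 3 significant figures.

F = 0.194

Trapezoidal AUC_0→9.5 (oral solution):
  [0→1.5]: (0.00+16.23)/2 × 1.5 = 12.1725
  [1.5→3.5]: (16.23+9.32)/2 × 2 = 25.55
  [3.5→5.5]: (9.32+5.06)/2 × 2 = 14.38
  [5.5→7.5]: (5.06+2.74)/2 × 2 = 7.8
  [7.5→9.5]: (2.74+1.49)/2 × 2 = 4.23
  Sum = 64.1325 mcg/mL·hr
F = (AUC_ev/D_ev)/(AUC_iv/D_iv) = (64.1325/12.5)/(132/5) = 5.1306/26.4 = 0.1943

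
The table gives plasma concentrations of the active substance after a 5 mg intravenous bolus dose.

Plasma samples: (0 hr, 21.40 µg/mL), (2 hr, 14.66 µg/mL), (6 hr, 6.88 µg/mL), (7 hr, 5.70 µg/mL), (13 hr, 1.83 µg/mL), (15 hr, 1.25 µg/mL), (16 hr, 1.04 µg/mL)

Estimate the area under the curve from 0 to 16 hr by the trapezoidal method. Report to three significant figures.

AUC = 112 µg/mL·hr

Trapezoidal AUC_0→16:
  [0→2]: (21.40+14.66)/2 × 2 = 36.06
  [2→6]: (14.66+6.88)/2 × 4 = 43.08
  [6→7]: (6.88+5.70)/2 × 1 = 6.29
  [7→13]: (5.70+1.83)/2 × 6 = 22.59
  [13→15]: (1.83+1.25)/2 × 2 = 3.08
  [15→16]: (1.25+1.04)/2 × 1 = 1.145
  Sum = 112.245 µg/mL·hr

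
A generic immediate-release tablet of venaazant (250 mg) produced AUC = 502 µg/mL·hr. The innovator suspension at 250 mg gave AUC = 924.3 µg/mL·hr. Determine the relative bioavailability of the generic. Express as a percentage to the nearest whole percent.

F_rel = 54%

F_rel = (AUC_test/D_test) / (AUC_ref/D_ref)
      = (502/250) / (924.3/250)
      = 2.008 / 3.6972 = 0.5431 = 54.31%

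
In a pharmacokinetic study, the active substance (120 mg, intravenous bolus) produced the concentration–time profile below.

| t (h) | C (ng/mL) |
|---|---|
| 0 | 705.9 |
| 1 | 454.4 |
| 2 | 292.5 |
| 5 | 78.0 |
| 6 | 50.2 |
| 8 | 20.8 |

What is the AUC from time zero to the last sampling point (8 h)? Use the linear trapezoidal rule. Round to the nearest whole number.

Trapezoidal AUC_0→8:
  [0→1]: (705.9+454.4)/2 × 1 = 580.15
  [1→2]: (454.4+292.5)/2 × 1 = 373.45
  [2→5]: (292.5+78.0)/2 × 3 = 555.75
  [5→6]: (78.0+50.2)/2 × 1 = 64.1
  [6→8]: (50.2+20.8)/2 × 2 = 71.0
  Sum = 1644.45 ng/mL·h

AUC = 1644 ng/mL·h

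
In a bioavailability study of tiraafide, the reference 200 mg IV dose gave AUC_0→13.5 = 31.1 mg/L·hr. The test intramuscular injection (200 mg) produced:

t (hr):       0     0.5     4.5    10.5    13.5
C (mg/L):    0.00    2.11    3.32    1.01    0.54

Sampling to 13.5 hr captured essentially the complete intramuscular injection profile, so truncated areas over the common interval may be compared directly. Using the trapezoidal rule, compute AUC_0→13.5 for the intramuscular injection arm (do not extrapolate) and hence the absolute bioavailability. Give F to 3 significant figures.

Trapezoidal AUC_0→13.5 (intramuscular injection):
  [0→0.5]: (0.00+2.11)/2 × 0.5 = 0.5275
  [0.5→4.5]: (2.11+3.32)/2 × 4 = 10.86
  [4.5→10.5]: (3.32+1.01)/2 × 6 = 12.99
  [10.5→13.5]: (1.01+0.54)/2 × 3 = 2.325
  Sum = 26.7025 mg/L·hr
F = (AUC_ev/D_ev)/(AUC_iv/D_iv) = (26.7025/200)/(31.1/200) = 0.1335125/0.1555 = 0.8586

F = 0.859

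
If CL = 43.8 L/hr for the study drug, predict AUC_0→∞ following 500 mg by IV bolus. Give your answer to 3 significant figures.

AUC = 11.4 mg/L·hr

AUC_0→∞ = Dose_iv / CL
        = 500 / 43.8 = 11.4155 mg/L·hr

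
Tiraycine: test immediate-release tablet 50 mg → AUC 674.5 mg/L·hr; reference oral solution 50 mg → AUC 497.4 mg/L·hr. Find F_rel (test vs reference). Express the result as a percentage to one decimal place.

F_rel = (AUC_test/D_test) / (AUC_ref/D_ref)
      = (674.5/50) / (497.4/50)
      = 13.49 / 9.948 = 1.3561 = 135.61%

F_rel = 135.6%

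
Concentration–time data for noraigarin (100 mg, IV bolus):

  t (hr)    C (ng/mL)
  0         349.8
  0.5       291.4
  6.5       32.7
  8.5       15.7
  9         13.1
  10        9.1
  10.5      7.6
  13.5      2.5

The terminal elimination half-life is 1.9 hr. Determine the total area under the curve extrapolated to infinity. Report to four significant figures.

AUC = 1225 ng/mL·hr

Trapezoidal AUC_0→13.5:
  [0→0.5]: (349.8+291.4)/2 × 0.5 = 160.3
  [0.5→6.5]: (291.4+32.7)/2 × 6 = 972.3
  [6.5→8.5]: (32.7+15.7)/2 × 2 = 48.4
  [8.5→9]: (15.7+13.1)/2 × 0.5 = 7.2
  [9→10]: (13.1+9.1)/2 × 1 = 11.1
  [10→10.5]: (9.1+7.6)/2 × 0.5 = 4.175
  [10.5→13.5]: (7.6+2.5)/2 × 3 = 15.15
  Sum = 1218.625 ng/mL·hr
k_e = ln2 / t½ = 0.693147 / 1.9 = 0.3648 hr^-1
Extrapolated tail: C_last / k_e = 2.5 / 0.3648 = 6.853
AUC_0→∞ = 1218.625 + 6.853 = 1225.478 ng/mL·hr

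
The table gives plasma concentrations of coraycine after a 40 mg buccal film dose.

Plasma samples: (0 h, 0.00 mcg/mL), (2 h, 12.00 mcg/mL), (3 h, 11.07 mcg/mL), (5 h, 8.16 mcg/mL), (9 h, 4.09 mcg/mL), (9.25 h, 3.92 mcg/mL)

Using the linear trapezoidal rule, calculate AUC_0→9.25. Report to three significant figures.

AUC = 68.3 mcg/mL·h

Trapezoidal AUC_0→9.25:
  [0→2]: (0.00+12.00)/2 × 2 = 12.0
  [2→3]: (12.00+11.07)/2 × 1 = 11.535
  [3→5]: (11.07+8.16)/2 × 2 = 19.23
  [5→9]: (8.16+4.09)/2 × 4 = 24.5
  [9→9.25]: (4.09+3.92)/2 × 0.25 = 1.00125
  Sum = 68.26625 mcg/mL·h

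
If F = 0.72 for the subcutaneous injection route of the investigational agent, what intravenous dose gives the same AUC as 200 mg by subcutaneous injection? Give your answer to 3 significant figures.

D_iv = 144 mg

Systemic exposure from an extravascular dose = F × D_ev, so the equivalent IV dose is F × D_ev.
D_iv = F × D_ev = 0.72 × 200 = 144 mg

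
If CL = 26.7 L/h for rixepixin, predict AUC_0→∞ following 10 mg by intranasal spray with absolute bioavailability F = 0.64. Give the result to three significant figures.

AUC_0→∞ = F × Dose / CL
        = 0.64 × 10 / 26.7 = 0.2397 mg/L·h

AUC = 0.240 mg/L·h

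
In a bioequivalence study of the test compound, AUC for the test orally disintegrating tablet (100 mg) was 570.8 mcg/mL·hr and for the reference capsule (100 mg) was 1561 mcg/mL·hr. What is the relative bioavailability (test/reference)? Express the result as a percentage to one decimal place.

F_rel = 36.6%

F_rel = (AUC_test/D_test) / (AUC_ref/D_ref)
      = (570.8/100) / (1561/100)
      = 5.708 / 15.61 = 0.3657 = 36.57%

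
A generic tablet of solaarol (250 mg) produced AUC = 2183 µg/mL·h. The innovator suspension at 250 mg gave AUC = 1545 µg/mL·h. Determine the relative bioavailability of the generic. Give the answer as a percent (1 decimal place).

F_rel = 141.3%

F_rel = (AUC_test/D_test) / (AUC_ref/D_ref)
      = (2183/250) / (1545/250)
      = 8.732 / 6.18 = 1.4129 = 141.29%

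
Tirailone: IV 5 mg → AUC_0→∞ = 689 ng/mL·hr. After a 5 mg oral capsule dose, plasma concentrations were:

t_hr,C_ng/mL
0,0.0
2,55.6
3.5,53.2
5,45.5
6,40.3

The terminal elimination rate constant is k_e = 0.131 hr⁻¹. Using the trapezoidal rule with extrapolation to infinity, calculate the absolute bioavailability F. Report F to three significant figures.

F = 0.815

Trapezoidal AUC_0→6 (oral capsule):
  [0→2]: (0.0+55.6)/2 × 2 = 55.6
  [2→3.5]: (55.6+53.2)/2 × 1.5 = 81.6
  [3.5→5]: (53.2+45.5)/2 × 1.5 = 74.025
  [5→6]: (45.5+40.3)/2 × 1 = 42.9
  Sum = 254.125 ng/mL·hr
Tail: C_last/k_e = 40.3/0.131 = 307.634
AUC_0→∞ (oral capsule) = 254.125 + 307.634 = 561.759 ng/mL·hr
F = (AUC_ev/D_ev)/(AUC_iv/D_iv) = (561.759/5)/(689/5) = 112.3518/137.8 = 0.8153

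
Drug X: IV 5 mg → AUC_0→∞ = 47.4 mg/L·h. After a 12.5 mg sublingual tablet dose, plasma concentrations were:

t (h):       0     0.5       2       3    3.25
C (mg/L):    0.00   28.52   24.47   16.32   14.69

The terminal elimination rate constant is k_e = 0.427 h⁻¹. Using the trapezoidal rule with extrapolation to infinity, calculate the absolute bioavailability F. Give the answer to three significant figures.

Trapezoidal AUC_0→3.25 (sublingual tablet):
  [0→0.5]: (0.00+28.52)/2 × 0.5 = 7.13
  [0.5→2]: (28.52+24.47)/2 × 1.5 = 39.7425
  [2→3]: (24.47+16.32)/2 × 1 = 20.395
  [3→3.25]: (16.32+14.69)/2 × 0.25 = 3.87625
  Sum = 71.14375 mg/L·h
Tail: C_last/k_e = 14.69/0.427 = 34.403
AUC_0→∞ (sublingual tablet) = 71.14375 + 34.403 = 105.54675 mg/L·h
F = (AUC_ev/D_ev)/(AUC_iv/D_iv) = (105.54675/12.5)/(47.4/5) = 8.44374/9.48 = 0.8907

F = 0.891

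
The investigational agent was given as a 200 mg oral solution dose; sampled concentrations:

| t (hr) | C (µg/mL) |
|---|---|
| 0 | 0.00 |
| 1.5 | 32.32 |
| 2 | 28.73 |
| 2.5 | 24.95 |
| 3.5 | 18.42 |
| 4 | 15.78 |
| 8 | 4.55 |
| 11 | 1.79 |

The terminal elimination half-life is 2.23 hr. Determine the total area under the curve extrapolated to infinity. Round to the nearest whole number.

Trapezoidal AUC_0→11:
  [0→1.5]: (0.00+32.32)/2 × 1.5 = 24.24
  [1.5→2]: (32.32+28.73)/2 × 0.5 = 15.2625
  [2→2.5]: (28.73+24.95)/2 × 0.5 = 13.42
  [2.5→3.5]: (24.95+18.42)/2 × 1 = 21.685
  [3.5→4]: (18.42+15.78)/2 × 0.5 = 8.55
  [4→8]: (15.78+4.55)/2 × 4 = 40.66
  [8→11]: (4.55+1.79)/2 × 3 = 9.51
  Sum = 133.3275 µg/mL·hr
k_e = ln2 / t½ = 0.693147 / 2.23 = 0.3108 hr^-1
Extrapolated tail: C_last / k_e = 1.79 / 0.3108 = 5.759
AUC_0→∞ = 133.3275 + 5.759 = 139.0865 µg/mL·hr

AUC = 139 µg/mL·hr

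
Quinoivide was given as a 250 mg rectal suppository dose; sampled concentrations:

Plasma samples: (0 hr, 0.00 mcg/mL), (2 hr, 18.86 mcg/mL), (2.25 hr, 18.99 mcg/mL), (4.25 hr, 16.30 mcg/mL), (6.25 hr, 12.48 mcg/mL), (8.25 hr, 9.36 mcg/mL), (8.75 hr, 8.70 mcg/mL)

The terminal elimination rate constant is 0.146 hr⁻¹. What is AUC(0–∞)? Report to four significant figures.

Trapezoidal AUC_0→8.75:
  [0→2]: (0.00+18.86)/2 × 2 = 18.86
  [2→2.25]: (18.86+18.99)/2 × 0.25 = 4.73125
  [2.25→4.25]: (18.99+16.30)/2 × 2 = 35.29
  [4.25→6.25]: (16.30+12.48)/2 × 2 = 28.78
  [6.25→8.25]: (12.48+9.36)/2 × 2 = 21.84
  [8.25→8.75]: (9.36+8.70)/2 × 0.5 = 4.515
  Sum = 114.01625 mcg/mL·hr
Extrapolated tail: C_last / k_e = 8.70 / 0.146 = 59.589
AUC_0→∞ = 114.01625 + 59.589 = 173.60525 mcg/mL·hr

AUC = 173.6 mcg/mL·hr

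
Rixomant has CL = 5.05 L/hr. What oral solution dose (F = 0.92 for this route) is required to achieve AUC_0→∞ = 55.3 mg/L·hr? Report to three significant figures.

Dose = CL × AUC_0→∞ / F
     = 5.05 × 55.3 / 0.92 = 303.549 mg

Dose = 304 mg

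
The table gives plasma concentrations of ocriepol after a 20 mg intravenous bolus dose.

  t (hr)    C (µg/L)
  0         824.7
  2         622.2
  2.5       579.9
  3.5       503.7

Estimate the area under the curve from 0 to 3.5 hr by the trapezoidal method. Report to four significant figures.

AUC = 2289 µg/L·hr

Trapezoidal AUC_0→3.5:
  [0→2]: (824.7+622.2)/2 × 2 = 1446.9
  [2→2.5]: (622.2+579.9)/2 × 0.5 = 300.525
  [2.5→3.5]: (579.9+503.7)/2 × 1 = 541.8
  Sum = 2289.225 µg/L·hr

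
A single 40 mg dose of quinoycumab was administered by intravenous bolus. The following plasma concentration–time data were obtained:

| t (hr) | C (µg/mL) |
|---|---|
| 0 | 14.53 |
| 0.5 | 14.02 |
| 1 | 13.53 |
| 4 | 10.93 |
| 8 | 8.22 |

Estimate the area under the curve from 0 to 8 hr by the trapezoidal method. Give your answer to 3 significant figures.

AUC = 89.0 µg/mL·hr

Trapezoidal AUC_0→8:
  [0→0.5]: (14.53+14.02)/2 × 0.5 = 7.1375
  [0.5→1]: (14.02+13.53)/2 × 0.5 = 6.8875
  [1→4]: (13.53+10.93)/2 × 3 = 36.69
  [4→8]: (10.93+8.22)/2 × 4 = 38.3
  Sum = 89.015 µg/mL·hr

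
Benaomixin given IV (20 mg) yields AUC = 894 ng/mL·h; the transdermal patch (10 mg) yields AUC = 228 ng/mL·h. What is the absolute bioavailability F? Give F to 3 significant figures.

F = 0.510

F = (AUC_ev / D_ev) / (AUC_iv / D_iv)
  = (228/10) / (894/20)
  = 22.8 / 44.7 = 0.5101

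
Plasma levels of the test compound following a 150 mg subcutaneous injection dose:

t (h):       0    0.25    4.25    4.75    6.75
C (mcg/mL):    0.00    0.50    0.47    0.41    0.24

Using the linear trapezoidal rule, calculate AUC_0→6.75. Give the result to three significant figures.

Trapezoidal AUC_0→6.75:
  [0→0.25]: (0.00+0.50)/2 × 0.25 = 0.0625
  [0.25→4.25]: (0.50+0.47)/2 × 4 = 1.94
  [4.25→4.75]: (0.47+0.41)/2 × 0.5 = 0.22
  [4.75→6.75]: (0.41+0.24)/2 × 2 = 0.65
  Sum = 2.8725 mcg/mL·h

AUC = 2.87 mcg/mL·h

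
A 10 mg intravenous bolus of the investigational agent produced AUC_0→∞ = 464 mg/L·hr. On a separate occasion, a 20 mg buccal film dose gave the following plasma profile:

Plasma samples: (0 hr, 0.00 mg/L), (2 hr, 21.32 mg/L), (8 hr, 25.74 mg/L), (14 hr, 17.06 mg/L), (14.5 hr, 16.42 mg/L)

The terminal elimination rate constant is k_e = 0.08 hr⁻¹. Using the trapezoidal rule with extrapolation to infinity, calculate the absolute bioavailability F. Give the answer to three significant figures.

F = 0.544

Trapezoidal AUC_0→14.5 (buccal film):
  [0→2]: (0.00+21.32)/2 × 2 = 21.32
  [2→8]: (21.32+25.74)/2 × 6 = 141.18
  [8→14]: (25.74+17.06)/2 × 6 = 128.4
  [14→14.5]: (17.06+16.42)/2 × 0.5 = 8.37
  Sum = 299.27 mg/L·hr
Tail: C_last/k_e = 16.42/0.08 = 205.250
AUC_0→∞ (buccal film) = 299.27 + 205.250 = 504.52 mg/L·hr
F = (AUC_ev/D_ev)/(AUC_iv/D_iv) = (504.52/20)/(464/10) = 25.226/46.4 = 0.5437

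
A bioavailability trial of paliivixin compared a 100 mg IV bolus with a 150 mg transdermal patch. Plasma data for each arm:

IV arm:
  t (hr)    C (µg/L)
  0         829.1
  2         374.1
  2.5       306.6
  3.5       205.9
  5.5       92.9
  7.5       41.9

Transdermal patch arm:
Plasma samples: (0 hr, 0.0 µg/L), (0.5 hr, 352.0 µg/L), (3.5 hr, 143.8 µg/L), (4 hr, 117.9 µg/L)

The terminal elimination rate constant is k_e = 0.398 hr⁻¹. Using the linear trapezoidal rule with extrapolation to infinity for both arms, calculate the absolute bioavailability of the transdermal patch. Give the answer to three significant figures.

Trapezoidal AUC_0→7.5 (IV):
  [0→2]: (829.1+374.1)/2 × 2 = 1203.2
  [2→2.5]: (374.1+306.6)/2 × 0.5 = 170.175
  [2.5→3.5]: (306.6+205.9)/2 × 1 = 256.25
  [3.5→5.5]: (205.9+92.9)/2 × 2 = 298.8
  [5.5→7.5]: (92.9+41.9)/2 × 2 = 134.8
  Sum = 2063.225 µg/L·hr
IV tail: 41.9/0.398 = 105.276; AUC_iv,0→∞ = 2063.225 + 105.276 = 2168.501 µg/L·hr
Trapezoidal AUC_0→4 (transdermal patch):
  [0→0.5]: (0.0+352.0)/2 × 0.5 = 88.0
  [0.5→3.5]: (352.0+143.8)/2 × 3 = 743.7
  [3.5→4]: (143.8+117.9)/2 × 0.5 = 65.425
  Sum = 897.125 µg/L·hr
transdermal patch tail: 117.9/0.398 = 296.231; AUC_ev,0→∞ = 897.125 + 296.231 = 1193.356 µg/L·hr
F = (AUC_ev/D_ev)/(AUC_iv/D_iv) = (1193.356/150)/(2168.501/100) = 7.95571/21.68501 = 0.3669

F = 0.367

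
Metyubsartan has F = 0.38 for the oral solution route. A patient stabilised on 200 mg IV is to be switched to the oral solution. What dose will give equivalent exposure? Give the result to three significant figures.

For equal systemic exposure: F × D_ev = D_iv
D_ev = D_iv / F = 200 / 0.38 = 526.316 mg

D_oral = 526 mg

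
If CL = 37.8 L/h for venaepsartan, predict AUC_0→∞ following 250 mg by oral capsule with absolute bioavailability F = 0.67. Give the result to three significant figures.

AUC = 4.43 mg/L·h

AUC_0→∞ = F × Dose / CL
        = 0.67 × 250 / 37.8 = 4.43122 mg/L·h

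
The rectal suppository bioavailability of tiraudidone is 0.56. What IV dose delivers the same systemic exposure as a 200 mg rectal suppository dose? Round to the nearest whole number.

D_iv = 112 mg

Systemic exposure from an extravascular dose = F × D_ev, so the equivalent IV dose is F × D_ev.
D_iv = F × D_ev = 0.56 × 200 = 112 mg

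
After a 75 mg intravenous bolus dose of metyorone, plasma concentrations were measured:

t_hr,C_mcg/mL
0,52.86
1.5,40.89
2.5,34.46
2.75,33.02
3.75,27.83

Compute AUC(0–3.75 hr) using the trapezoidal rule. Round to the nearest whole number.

Trapezoidal AUC_0→3.75:
  [0→1.5]: (52.86+40.89)/2 × 1.5 = 70.3125
  [1.5→2.5]: (40.89+34.46)/2 × 1 = 37.675
  [2.5→2.75]: (34.46+33.02)/2 × 0.25 = 8.435
  [2.75→3.75]: (33.02+27.83)/2 × 1 = 30.425
  Sum = 146.8475 mcg/mL·hr

AUC = 147 mcg/mL·hr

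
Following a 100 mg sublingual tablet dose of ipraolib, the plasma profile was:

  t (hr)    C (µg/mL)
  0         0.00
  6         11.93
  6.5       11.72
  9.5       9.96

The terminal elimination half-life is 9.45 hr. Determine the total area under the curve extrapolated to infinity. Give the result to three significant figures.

Trapezoidal AUC_0→9.5:
  [0→6]: (0.00+11.93)/2 × 6 = 35.79
  [6→6.5]: (11.93+11.72)/2 × 0.5 = 5.9125
  [6.5→9.5]: (11.72+9.96)/2 × 3 = 32.52
  Sum = 74.2225 µg/mL·hr
k_e = ln2 / t½ = 0.693147 / 9.45 = 0.0733 hr^-1
Extrapolated tail: C_last / k_e = 9.96 / 0.0733 = 135.880
AUC_0→∞ = 74.2225 + 135.880 = 210.1025 µg/mL·hr

AUC = 210 µg/mL·hr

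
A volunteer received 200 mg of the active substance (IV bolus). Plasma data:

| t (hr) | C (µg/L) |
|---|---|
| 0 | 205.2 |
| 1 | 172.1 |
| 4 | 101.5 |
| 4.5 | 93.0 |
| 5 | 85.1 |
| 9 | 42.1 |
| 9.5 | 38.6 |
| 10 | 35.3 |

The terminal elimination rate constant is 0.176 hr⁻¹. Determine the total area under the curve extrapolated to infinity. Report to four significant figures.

AUC = 1186 µg/L·hr

Trapezoidal AUC_0→10:
  [0→1]: (205.2+172.1)/2 × 1 = 188.65
  [1→4]: (172.1+101.5)/2 × 3 = 410.4
  [4→4.5]: (101.5+93.0)/2 × 0.5 = 48.625
  [4.5→5]: (93.0+85.1)/2 × 0.5 = 44.525
  [5→9]: (85.1+42.1)/2 × 4 = 254.4
  [9→9.5]: (42.1+38.6)/2 × 0.5 = 20.175
  [9.5→10]: (38.6+35.3)/2 × 0.5 = 18.475
  Sum = 985.25 µg/L·hr
Extrapolated tail: C_last / k_e = 35.3 / 0.176 = 200.568
AUC_0→∞ = 985.25 + 200.568 = 1185.818 µg/L·hr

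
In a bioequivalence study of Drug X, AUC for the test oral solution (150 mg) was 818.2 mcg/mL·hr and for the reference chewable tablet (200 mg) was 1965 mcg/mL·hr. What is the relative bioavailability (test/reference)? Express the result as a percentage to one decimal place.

F_rel = 55.5%

F_rel = (AUC_test/D_test) / (AUC_ref/D_ref)
      = (818.2/150) / (1965/200)
      = 5.45467 / 9.825 = 0.5552 = 55.52%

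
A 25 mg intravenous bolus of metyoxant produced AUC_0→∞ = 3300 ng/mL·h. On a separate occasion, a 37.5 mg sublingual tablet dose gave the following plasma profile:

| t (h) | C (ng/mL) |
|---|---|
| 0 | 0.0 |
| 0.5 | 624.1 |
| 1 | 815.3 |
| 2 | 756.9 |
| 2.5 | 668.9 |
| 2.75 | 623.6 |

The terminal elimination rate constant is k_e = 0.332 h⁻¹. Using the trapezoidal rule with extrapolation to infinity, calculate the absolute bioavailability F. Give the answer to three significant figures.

Trapezoidal AUC_0→2.75 (sublingual tablet):
  [0→0.5]: (0.0+624.1)/2 × 0.5 = 156.025
  [0.5→1]: (624.1+815.3)/2 × 0.5 = 359.85
  [1→2]: (815.3+756.9)/2 × 1 = 786.1
  [2→2.5]: (756.9+668.9)/2 × 0.5 = 356.45
  [2.5→2.75]: (668.9+623.6)/2 × 0.25 = 161.5625
  Sum = 1819.9875 ng/mL·h
Tail: C_last/k_e = 623.6/0.332 = 1878.313
AUC_0→∞ (sublingual tablet) = 1819.9875 + 1878.313 = 3698.3005 ng/mL·h
F = (AUC_ev/D_ev)/(AUC_iv/D_iv) = (3698.3005/37.5)/(3300/25) = 98.6213/132 = 0.7471

F = 0.747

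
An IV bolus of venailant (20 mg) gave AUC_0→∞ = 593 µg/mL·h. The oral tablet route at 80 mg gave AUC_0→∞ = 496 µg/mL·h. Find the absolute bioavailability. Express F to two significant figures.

F = (AUC_ev / D_ev) / (AUC_iv / D_iv)
  = (496/80) / (593/20)
  = 6.2 / 29.65 = 0.2091

F = 0.21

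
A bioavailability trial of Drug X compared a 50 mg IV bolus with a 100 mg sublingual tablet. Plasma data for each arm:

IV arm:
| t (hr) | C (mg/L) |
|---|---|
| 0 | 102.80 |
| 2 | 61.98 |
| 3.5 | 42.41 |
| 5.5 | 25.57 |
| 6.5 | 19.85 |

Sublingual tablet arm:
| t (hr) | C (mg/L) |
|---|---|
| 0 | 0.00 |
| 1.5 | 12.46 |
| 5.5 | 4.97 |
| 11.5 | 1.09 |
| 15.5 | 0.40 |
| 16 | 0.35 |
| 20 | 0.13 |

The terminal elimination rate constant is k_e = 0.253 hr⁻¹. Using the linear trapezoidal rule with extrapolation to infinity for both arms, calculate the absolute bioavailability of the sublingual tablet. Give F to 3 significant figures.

F = 0.0813

Trapezoidal AUC_0→6.5 (IV):
  [0→2]: (102.80+61.98)/2 × 2 = 164.78
  [2→3.5]: (61.98+42.41)/2 × 1.5 = 78.2925
  [3.5→5.5]: (42.41+25.57)/2 × 2 = 67.98
  [5.5→6.5]: (25.57+19.85)/2 × 1 = 22.71
  Sum = 333.7625 mg/L·hr
IV tail: 19.85/0.253 = 78.458; AUC_iv,0→∞ = 333.7625 + 78.458 = 412.2205 mg/L·hr
Trapezoidal AUC_0→20 (sublingual tablet):
  [0→1.5]: (0.00+12.46)/2 × 1.5 = 9.345
  [1.5→5.5]: (12.46+4.97)/2 × 4 = 34.86
  [5.5→11.5]: (4.97+1.09)/2 × 6 = 18.18
  [11.5→15.5]: (1.09+0.40)/2 × 4 = 2.98
  [15.5→16]: (0.40+0.35)/2 × 0.5 = 0.1875
  [16→20]: (0.35+0.13)/2 × 4 = 0.96
  Sum = 66.5125 mg/L·hr
sublingual tablet tail: 0.13/0.253 = 0.514; AUC_ev,0→∞ = 66.5125 + 0.514 = 67.0265 mg/L·hr
F = (AUC_ev/D_ev)/(AUC_iv/D_iv) = (67.0265/100)/(412.2205/50) = 0.670265/8.24441 = 0.0813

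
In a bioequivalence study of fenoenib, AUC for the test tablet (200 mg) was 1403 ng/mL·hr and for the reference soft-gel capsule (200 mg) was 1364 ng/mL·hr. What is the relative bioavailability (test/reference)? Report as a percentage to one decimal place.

F_rel = (AUC_test/D_test) / (AUC_ref/D_ref)
      = (1403/200) / (1364/200)
      = 7.015 / 6.82 = 1.0286 = 102.86%

F_rel = 102.9%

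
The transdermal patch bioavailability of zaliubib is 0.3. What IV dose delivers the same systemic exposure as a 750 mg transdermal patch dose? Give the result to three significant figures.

Systemic exposure from an extravascular dose = F × D_ev, so the equivalent IV dose is F × D_ev.
D_iv = F × D_ev = 0.3 × 750 = 225 mg

D_iv = 225 mg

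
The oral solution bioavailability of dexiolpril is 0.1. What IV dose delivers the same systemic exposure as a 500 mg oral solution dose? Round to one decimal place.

Systemic exposure from an extravascular dose = F × D_ev, so the equivalent IV dose is F × D_ev.
D_iv = F × D_ev = 0.1 × 500 = 50 mg

D_iv = 50.0 mg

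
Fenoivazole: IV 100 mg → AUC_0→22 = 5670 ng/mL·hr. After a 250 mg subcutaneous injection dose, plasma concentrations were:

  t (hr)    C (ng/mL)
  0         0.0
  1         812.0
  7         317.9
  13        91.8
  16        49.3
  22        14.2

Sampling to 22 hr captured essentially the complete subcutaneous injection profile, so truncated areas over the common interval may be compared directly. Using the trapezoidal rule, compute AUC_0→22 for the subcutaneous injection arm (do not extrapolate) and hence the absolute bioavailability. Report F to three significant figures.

Trapezoidal AUC_0→22 (subcutaneous injection):
  [0→1]: (0.0+812.0)/2 × 1 = 406.0
  [1→7]: (812.0+317.9)/2 × 6 = 3389.7
  [7→13]: (317.9+91.8)/2 × 6 = 1229.1
  [13→16]: (91.8+49.3)/2 × 3 = 211.65
  [16→22]: (49.3+14.2)/2 × 6 = 190.5
  Sum = 5426.95 ng/mL·hr
F = (AUC_ev/D_ev)/(AUC_iv/D_iv) = (5426.95/250)/(5670/100) = 21.7078/56.7 = 0.3829

F = 0.383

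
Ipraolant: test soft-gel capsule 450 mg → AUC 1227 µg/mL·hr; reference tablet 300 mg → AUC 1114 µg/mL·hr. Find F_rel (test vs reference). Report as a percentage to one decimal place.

F_rel = 73.4%

F_rel = (AUC_test/D_test) / (AUC_ref/D_ref)
      = (1227/450) / (1114/300)
      = 2.72667 / 3.71333 = 0.7343 = 73.43%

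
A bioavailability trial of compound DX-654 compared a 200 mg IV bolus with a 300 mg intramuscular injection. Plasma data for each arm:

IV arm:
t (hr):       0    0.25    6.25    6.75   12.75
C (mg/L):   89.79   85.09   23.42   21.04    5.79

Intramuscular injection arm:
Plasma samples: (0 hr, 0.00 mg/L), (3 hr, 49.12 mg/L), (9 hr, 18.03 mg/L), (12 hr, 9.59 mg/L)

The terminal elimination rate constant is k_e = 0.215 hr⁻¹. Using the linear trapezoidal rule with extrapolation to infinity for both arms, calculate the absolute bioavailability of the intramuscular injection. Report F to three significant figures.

Trapezoidal AUC_0→12.75 (IV):
  [0→0.25]: (89.79+85.09)/2 × 0.25 = 21.86
  [0.25→6.25]: (85.09+23.42)/2 × 6 = 325.53
  [6.25→6.75]: (23.42+21.04)/2 × 0.5 = 11.115
  [6.75→12.75]: (21.04+5.79)/2 × 6 = 80.49
  Sum = 438.995 mg/L·hr
IV tail: 5.79/0.215 = 26.930; AUC_iv,0→∞ = 438.995 + 26.930 = 465.925 mg/L·hr
Trapezoidal AUC_0→12 (intramuscular injection):
  [0→3]: (0.00+49.12)/2 × 3 = 73.68
  [3→9]: (49.12+18.03)/2 × 6 = 201.45
  [9→12]: (18.03+9.59)/2 × 3 = 41.43
  Sum = 316.56 mg/L·hr
intramuscular injection tail: 9.59/0.215 = 44.605; AUC_ev,0→∞ = 316.56 + 44.605 = 361.165 mg/L·hr
F = (AUC_ev/D_ev)/(AUC_iv/D_iv) = (361.165/300)/(465.925/200) = 1.20388/2.329625 = 0.5168

F = 0.517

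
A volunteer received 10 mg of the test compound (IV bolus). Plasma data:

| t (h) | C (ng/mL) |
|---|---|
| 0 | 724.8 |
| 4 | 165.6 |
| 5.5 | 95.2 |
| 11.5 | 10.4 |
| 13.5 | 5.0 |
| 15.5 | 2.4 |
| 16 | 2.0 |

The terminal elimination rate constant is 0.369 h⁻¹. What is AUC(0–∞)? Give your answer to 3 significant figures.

AUC = 2320 ng/mL·h

Trapezoidal AUC_0→16:
  [0→4]: (724.8+165.6)/2 × 4 = 1780.8
  [4→5.5]: (165.6+95.2)/2 × 1.5 = 195.6
  [5.5→11.5]: (95.2+10.4)/2 × 6 = 316.8
  [11.5→13.5]: (10.4+5.0)/2 × 2 = 15.4
  [13.5→15.5]: (5.0+2.4)/2 × 2 = 7.4
  [15.5→16]: (2.4+2.0)/2 × 0.5 = 1.1
  Sum = 2317.1 ng/mL·h
Extrapolated tail: C_last / k_e = 2.0 / 0.369 = 5.420
AUC_0→∞ = 2317.1 + 5.420 = 2322.52 ng/mL·h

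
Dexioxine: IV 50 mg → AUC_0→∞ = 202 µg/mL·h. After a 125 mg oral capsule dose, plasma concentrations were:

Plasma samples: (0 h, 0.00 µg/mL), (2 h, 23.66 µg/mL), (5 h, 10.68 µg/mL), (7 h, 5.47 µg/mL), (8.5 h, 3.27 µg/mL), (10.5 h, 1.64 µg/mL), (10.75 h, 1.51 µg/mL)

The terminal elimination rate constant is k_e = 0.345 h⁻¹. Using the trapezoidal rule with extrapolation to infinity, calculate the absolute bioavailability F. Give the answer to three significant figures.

Trapezoidal AUC_0→10.75 (oral capsule):
  [0→2]: (0.00+23.66)/2 × 2 = 23.66
  [2→5]: (23.66+10.68)/2 × 3 = 51.51
  [5→7]: (10.68+5.47)/2 × 2 = 16.15
  [7→8.5]: (5.47+3.27)/2 × 1.5 = 6.555
  [8.5→10.5]: (3.27+1.64)/2 × 2 = 4.91
  [10.5→10.75]: (1.64+1.51)/2 × 0.25 = 0.39375
  Sum = 103.17875 µg/mL·h
Tail: C_last/k_e = 1.51/0.345 = 4.377
AUC_0→∞ (oral capsule) = 103.17875 + 4.377 = 107.55575 µg/mL·h
F = (AUC_ev/D_ev)/(AUC_iv/D_iv) = (107.55575/125)/(202/50) = 0.860446/4.04 = 0.2130

F = 0.213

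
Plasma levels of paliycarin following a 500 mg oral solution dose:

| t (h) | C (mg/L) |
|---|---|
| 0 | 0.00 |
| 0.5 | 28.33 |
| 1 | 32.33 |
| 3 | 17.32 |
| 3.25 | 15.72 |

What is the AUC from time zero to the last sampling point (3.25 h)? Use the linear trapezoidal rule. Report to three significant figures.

Trapezoidal AUC_0→3.25:
  [0→0.5]: (0.00+28.33)/2 × 0.5 = 7.0825
  [0.5→1]: (28.33+32.33)/2 × 0.5 = 15.165
  [1→3]: (32.33+17.32)/2 × 2 = 49.65
  [3→3.25]: (17.32+15.72)/2 × 0.25 = 4.13
  Sum = 76.0275 mg/L·h

AUC = 76.0 mg/L·h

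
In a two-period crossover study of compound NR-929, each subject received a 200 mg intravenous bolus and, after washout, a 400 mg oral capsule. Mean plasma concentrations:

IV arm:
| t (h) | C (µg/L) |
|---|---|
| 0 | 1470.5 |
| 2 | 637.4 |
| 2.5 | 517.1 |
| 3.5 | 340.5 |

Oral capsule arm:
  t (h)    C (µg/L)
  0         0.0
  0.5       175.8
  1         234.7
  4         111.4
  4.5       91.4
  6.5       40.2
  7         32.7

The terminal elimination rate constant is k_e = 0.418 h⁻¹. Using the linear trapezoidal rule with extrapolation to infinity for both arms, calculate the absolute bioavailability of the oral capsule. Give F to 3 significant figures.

F = 0.130

Trapezoidal AUC_0→3.5 (IV):
  [0→2]: (1470.5+637.4)/2 × 2 = 2107.9
  [2→2.5]: (637.4+517.1)/2 × 0.5 = 288.625
  [2.5→3.5]: (517.1+340.5)/2 × 1 = 428.8
  Sum = 2825.325 µg/L·h
IV tail: 340.5/0.418 = 814.593; AUC_iv,0→∞ = 2825.325 + 814.593 = 3639.918 µg/L·h
Trapezoidal AUC_0→7 (oral capsule):
  [0→0.5]: (0.0+175.8)/2 × 0.5 = 43.95
  [0.5→1]: (175.8+234.7)/2 × 0.5 = 102.625
  [1→4]: (234.7+111.4)/2 × 3 = 519.15
  [4→4.5]: (111.4+91.4)/2 × 0.5 = 50.7
  [4.5→6.5]: (91.4+40.2)/2 × 2 = 131.6
  [6.5→7]: (40.2+32.7)/2 × 0.5 = 18.225
  Sum = 866.25 µg/L·h
oral capsule tail: 32.7/0.418 = 78.230; AUC_ev,0→∞ = 866.25 + 78.230 = 944.48 µg/L·h
F = (AUC_ev/D_ev)/(AUC_iv/D_iv) = (944.48/400)/(3639.918/200) = 2.3612/18.19959 = 0.1297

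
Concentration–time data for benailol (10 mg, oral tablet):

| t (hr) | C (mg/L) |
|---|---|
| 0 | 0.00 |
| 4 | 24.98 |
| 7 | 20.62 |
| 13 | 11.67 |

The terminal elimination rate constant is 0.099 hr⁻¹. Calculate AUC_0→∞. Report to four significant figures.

AUC = 333.1 mg/L·hr

Trapezoidal AUC_0→13:
  [0→4]: (0.00+24.98)/2 × 4 = 49.96
  [4→7]: (24.98+20.62)/2 × 3 = 68.4
  [7→13]: (20.62+11.67)/2 × 6 = 96.87
  Sum = 215.23 mg/L·hr
Extrapolated tail: C_last / k_e = 11.67 / 0.099 = 117.879
AUC_0→∞ = 215.23 + 117.879 = 333.109 mg/L·hr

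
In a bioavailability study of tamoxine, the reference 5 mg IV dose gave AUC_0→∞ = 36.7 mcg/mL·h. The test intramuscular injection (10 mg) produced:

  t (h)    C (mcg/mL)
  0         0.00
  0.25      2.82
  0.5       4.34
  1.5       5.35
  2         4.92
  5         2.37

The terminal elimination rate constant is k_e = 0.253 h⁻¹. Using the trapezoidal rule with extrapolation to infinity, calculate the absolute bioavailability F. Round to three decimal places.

F = 0.395

Trapezoidal AUC_0→5 (intramuscular injection):
  [0→0.25]: (0.00+2.82)/2 × 0.25 = 0.3525
  [0.25→0.5]: (2.82+4.34)/2 × 0.25 = 0.895
  [0.5→1.5]: (4.34+5.35)/2 × 1 = 4.845
  [1.5→2]: (5.35+4.92)/2 × 0.5 = 2.5675
  [2→5]: (4.92+2.37)/2 × 3 = 10.935
  Sum = 19.595 mcg/mL·h
Tail: C_last/k_e = 2.37/0.253 = 9.368
AUC_0→∞ (intramuscular injection) = 19.595 + 9.368 = 28.963 mcg/mL·h
F = (AUC_ev/D_ev)/(AUC_iv/D_iv) = (28.963/10)/(36.7/5) = 2.8963/7.34 = 0.3946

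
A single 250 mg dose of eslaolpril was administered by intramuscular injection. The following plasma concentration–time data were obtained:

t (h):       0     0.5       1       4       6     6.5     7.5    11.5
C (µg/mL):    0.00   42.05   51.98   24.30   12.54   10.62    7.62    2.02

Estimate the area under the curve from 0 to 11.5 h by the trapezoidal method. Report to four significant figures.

AUC = 219.5 µg/mL·h

Trapezoidal AUC_0→11.5:
  [0→0.5]: (0.00+42.05)/2 × 0.5 = 10.5125
  [0.5→1]: (42.05+51.98)/2 × 0.5 = 23.5075
  [1→4]: (51.98+24.30)/2 × 3 = 114.42
  [4→6]: (24.30+12.54)/2 × 2 = 36.84
  [6→6.5]: (12.54+10.62)/2 × 0.5 = 5.79
  [6.5→7.5]: (10.62+7.62)/2 × 1 = 9.12
  [7.5→11.5]: (7.62+2.02)/2 × 4 = 19.28
  Sum = 219.47 µg/mL·h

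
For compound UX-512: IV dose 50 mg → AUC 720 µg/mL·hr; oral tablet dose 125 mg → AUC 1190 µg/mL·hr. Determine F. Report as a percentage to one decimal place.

F = (AUC_ev / D_ev) / (AUC_iv / D_iv)
  = (1190/125) / (720/50)
  = 9.52 / 14.4 = 0.6611
  = 66.11%

F = 66.1%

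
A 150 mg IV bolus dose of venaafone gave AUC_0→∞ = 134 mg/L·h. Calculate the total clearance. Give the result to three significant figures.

CL = Dose_iv / AUC_0→∞
   = 150 / 134 = 1.1194 L/h

CL = 1.12 L/h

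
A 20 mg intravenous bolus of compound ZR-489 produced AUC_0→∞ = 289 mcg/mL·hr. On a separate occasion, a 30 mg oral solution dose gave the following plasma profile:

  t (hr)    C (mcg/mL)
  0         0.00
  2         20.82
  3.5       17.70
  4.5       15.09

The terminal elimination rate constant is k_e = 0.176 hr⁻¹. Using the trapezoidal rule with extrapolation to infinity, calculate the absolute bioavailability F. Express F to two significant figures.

F = 0.35

Trapezoidal AUC_0→4.5 (oral solution):
  [0→2]: (0.00+20.82)/2 × 2 = 20.82
  [2→3.5]: (20.82+17.70)/2 × 1.5 = 28.89
  [3.5→4.5]: (17.70+15.09)/2 × 1 = 16.395
  Sum = 66.105 mcg/mL·hr
Tail: C_last/k_e = 15.09/0.176 = 85.739
AUC_0→∞ (oral solution) = 66.105 + 85.739 = 151.844 mcg/mL·hr
F = (AUC_ev/D_ev)/(AUC_iv/D_iv) = (151.844/30)/(289/20) = 5.06147/14.45 = 0.3503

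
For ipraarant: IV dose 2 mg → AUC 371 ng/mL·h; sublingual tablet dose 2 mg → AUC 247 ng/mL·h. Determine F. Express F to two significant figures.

F = (AUC_ev / D_ev) / (AUC_iv / D_iv)
  = (247/2) / (371/2)
  = 123.5 / 185.5 = 0.6658

F = 0.67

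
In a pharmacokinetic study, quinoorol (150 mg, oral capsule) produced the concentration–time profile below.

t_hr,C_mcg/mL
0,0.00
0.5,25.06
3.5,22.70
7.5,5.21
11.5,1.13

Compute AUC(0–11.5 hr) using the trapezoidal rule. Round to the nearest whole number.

Trapezoidal AUC_0→11.5:
  [0→0.5]: (0.00+25.06)/2 × 0.5 = 6.265
  [0.5→3.5]: (25.06+22.70)/2 × 3 = 71.64
  [3.5→7.5]: (22.70+5.21)/2 × 4 = 55.82
  [7.5→11.5]: (5.21+1.13)/2 × 4 = 12.68
  Sum = 146.405 mcg/mL·hr

AUC = 146 mcg/mL·hr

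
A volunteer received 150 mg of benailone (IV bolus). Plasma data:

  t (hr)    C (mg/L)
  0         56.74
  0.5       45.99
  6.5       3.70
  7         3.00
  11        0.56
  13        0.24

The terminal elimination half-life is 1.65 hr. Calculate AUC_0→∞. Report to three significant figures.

AUC = 185 mg/L·hr

Trapezoidal AUC_0→13:
  [0→0.5]: (56.74+45.99)/2 × 0.5 = 25.6825
  [0.5→6.5]: (45.99+3.70)/2 × 6 = 149.07
  [6.5→7]: (3.70+3.00)/2 × 0.5 = 1.675
  [7→11]: (3.00+0.56)/2 × 4 = 7.12
  [11→13]: (0.56+0.24)/2 × 2 = 0.8
  Sum = 184.3475 mg/L·hr
k_e = ln2 / t½ = 0.693147 / 1.65 = 0.4201 hr^-1
Extrapolated tail: C_last / k_e = 0.24 / 0.4201 = 0.571
AUC_0→∞ = 184.3475 + 0.571 = 184.9185 mg/L·hr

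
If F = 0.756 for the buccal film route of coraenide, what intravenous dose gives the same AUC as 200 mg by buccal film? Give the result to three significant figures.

Systemic exposure from an extravascular dose = F × D_ev, so the equivalent IV dose is F × D_ev.
D_iv = F × D_ev = 0.756 × 200 = 151.2 mg

D_iv = 151 mg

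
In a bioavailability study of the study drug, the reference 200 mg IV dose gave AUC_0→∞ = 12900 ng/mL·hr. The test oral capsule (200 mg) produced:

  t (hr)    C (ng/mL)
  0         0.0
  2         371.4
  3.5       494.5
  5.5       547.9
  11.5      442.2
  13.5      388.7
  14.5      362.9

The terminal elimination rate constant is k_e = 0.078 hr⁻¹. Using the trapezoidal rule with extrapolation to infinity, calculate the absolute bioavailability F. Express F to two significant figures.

Trapezoidal AUC_0→14.5 (oral capsule):
  [0→2]: (0.0+371.4)/2 × 2 = 371.4
  [2→3.5]: (371.4+494.5)/2 × 1.5 = 649.425
  [3.5→5.5]: (494.5+547.9)/2 × 2 = 1042.4
  [5.5→11.5]: (547.9+442.2)/2 × 6 = 2970.3
  [11.5→13.5]: (442.2+388.7)/2 × 2 = 830.9
  [13.5→14.5]: (388.7+362.9)/2 × 1 = 375.8
  Sum = 6240.225 ng/mL·hr
Tail: C_last/k_e = 362.9/0.078 = 4652.564
AUC_0→∞ (oral capsule) = 6240.225 + 4652.564 = 10892.789 ng/mL·hr
F = (AUC_ev/D_ev)/(AUC_iv/D_iv) = (10892.789/200)/(12900/200) = 54.463945/64.5 = 0.8444

F = 0.84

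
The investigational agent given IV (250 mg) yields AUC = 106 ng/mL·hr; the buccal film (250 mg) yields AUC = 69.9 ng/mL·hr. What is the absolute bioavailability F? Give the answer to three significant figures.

F = 0.659

F = (AUC_ev / D_ev) / (AUC_iv / D_iv)
  = (69.9/250) / (106/250)
  = 0.2796 / 0.424 = 0.6594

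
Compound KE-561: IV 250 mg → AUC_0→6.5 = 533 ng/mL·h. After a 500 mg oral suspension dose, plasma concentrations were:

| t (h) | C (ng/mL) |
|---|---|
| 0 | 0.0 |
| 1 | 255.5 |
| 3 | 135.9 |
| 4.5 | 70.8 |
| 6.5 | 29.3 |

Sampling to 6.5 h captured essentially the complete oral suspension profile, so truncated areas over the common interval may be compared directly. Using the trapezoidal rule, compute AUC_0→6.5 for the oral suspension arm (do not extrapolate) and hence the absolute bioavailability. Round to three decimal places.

Trapezoidal AUC_0→6.5 (oral suspension):
  [0→1]: (0.0+255.5)/2 × 1 = 127.75
  [1→3]: (255.5+135.9)/2 × 2 = 391.4
  [3→4.5]: (135.9+70.8)/2 × 1.5 = 155.025
  [4.5→6.5]: (70.8+29.3)/2 × 2 = 100.1
  Sum = 774.275 ng/mL·h
F = (AUC_ev/D_ev)/(AUC_iv/D_iv) = (774.275/500)/(533/250) = 1.54855/2.132 = 0.7263

F = 0.726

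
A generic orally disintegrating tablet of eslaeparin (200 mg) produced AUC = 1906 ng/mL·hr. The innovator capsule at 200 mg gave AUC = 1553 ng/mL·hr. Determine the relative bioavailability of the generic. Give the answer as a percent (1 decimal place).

F_rel = 122.7%

F_rel = (AUC_test/D_test) / (AUC_ref/D_ref)
      = (1906/200) / (1553/200)
      = 9.53 / 7.765 = 1.2273 = 122.73%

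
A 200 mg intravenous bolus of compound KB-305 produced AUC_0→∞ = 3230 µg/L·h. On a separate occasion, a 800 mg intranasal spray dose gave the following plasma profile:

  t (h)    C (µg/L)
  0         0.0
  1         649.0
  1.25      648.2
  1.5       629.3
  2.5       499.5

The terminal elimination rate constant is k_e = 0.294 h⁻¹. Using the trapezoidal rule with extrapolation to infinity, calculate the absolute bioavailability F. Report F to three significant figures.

Trapezoidal AUC_0→2.5 (intranasal spray):
  [0→1]: (0.0+649.0)/2 × 1 = 324.5
  [1→1.25]: (649.0+648.2)/2 × 0.25 = 162.15
  [1.25→1.5]: (648.2+629.3)/2 × 0.25 = 159.6875
  [1.5→2.5]: (629.3+499.5)/2 × 1 = 564.4
  Sum = 1210.7375 µg/L·h
Tail: C_last/k_e = 499.5/0.294 = 1698.980
AUC_0→∞ (intranasal spray) = 1210.7375 + 1698.980 = 2909.7175 µg/L·h
F = (AUC_ev/D_ev)/(AUC_iv/D_iv) = (2909.7175/800)/(3230/200) = 3.63715/16.15 = 0.2252

F = 0.225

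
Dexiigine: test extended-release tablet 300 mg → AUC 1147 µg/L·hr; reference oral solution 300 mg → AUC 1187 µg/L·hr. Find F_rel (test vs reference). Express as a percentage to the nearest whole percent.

F_rel = 97%

F_rel = (AUC_test/D_test) / (AUC_ref/D_ref)
      = (1147/300) / (1187/300)
      = 3.82333 / 3.95667 = 0.9663 = 96.63%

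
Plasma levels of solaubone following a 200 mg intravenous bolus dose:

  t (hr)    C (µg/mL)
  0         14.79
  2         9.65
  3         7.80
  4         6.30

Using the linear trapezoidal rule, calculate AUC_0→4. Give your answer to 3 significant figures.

AUC = 40.2 µg/mL·hr

Trapezoidal AUC_0→4:
  [0→2]: (14.79+9.65)/2 × 2 = 24.44
  [2→3]: (9.65+7.80)/2 × 1 = 8.725
  [3→4]: (7.80+6.30)/2 × 1 = 7.05
  Sum = 40.215 µg/mL·hr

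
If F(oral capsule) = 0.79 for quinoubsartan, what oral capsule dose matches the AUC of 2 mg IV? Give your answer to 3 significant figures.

For equal systemic exposure: F × D_ev = D_iv
D_ev = D_iv / F = 2 / 0.79 = 2.53165 mg

D_oral = 2.53 mg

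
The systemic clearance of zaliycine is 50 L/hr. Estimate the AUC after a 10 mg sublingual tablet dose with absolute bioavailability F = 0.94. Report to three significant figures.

AUC = 0.188 mg/L·hr

AUC_0→∞ = F × Dose / CL
        = 0.94 × 10 / 50 = 0.188 mg/L·hr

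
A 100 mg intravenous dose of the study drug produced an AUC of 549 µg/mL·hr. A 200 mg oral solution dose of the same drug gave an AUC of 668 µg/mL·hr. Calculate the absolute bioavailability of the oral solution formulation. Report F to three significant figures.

F = 0.608

F = (AUC_ev / D_ev) / (AUC_iv / D_iv)
  = (668/200) / (549/100)
  = 3.34 / 5.49 = 0.6084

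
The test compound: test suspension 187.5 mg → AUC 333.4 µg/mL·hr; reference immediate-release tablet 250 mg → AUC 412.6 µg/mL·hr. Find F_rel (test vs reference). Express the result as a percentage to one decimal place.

F_rel = 107.7%

F_rel = (AUC_test/D_test) / (AUC_ref/D_ref)
      = (333.4/187.5) / (412.6/250)
      = 1.77813 / 1.6504 = 1.0774 = 107.74%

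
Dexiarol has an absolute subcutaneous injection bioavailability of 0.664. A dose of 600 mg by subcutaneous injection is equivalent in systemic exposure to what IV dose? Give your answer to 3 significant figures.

D_iv = 398 mg

Systemic exposure from an extravascular dose = F × D_ev, so the equivalent IV dose is F × D_ev.
D_iv = F × D_ev = 0.664 × 600 = 398.4 mg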